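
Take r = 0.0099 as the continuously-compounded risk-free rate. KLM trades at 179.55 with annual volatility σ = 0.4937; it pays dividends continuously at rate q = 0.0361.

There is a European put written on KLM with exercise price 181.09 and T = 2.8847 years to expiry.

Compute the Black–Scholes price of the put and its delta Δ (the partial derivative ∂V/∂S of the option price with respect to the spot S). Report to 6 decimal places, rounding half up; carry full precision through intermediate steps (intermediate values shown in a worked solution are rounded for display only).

price = 62.244870
Δ = -0.337810

σ√T = 0.4937·√2.8847 = 0.838520
d₁ = (ln(S/K) + (r−q+σ²/2)T) / (σ√T) = (ln(179.55/181.09) + (0.0099−0.0361+0.4937²/2)·2.8847) / 0.838520 = (-0.008540 + 0.275979) / 0.838520 = 0.318941
d₂ = d₁ − σ√T = 0.318941 − 0.838520 = -0.519579
e^{−rT} = 0.971845
e^{−qT} = 0.901101
N(−d₁) = 0.374886,  N(−d₂) = 0.698322
Put price V = K·e^{−rT}·N(−d₂) − S·e^{−qT}·N(−d₁) = 122.898642 − 60.653771 = 62.244870
Δ = −e^{−qT}·N(−d₁) = -0.337810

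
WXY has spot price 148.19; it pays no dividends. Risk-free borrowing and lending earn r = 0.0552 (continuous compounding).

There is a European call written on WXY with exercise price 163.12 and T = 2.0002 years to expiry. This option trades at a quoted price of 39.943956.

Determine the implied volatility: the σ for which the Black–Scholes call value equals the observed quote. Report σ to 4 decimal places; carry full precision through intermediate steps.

At σ = 0.4772 the Black–Scholes value reproduces the quote:
σ√T = 0.4772·√2.0002 = 0.674896
d₁ = (ln(S/K) + (r+σ²/2)T) / (σ√T) = (ln(148.19/163.12) + (0.0552+0.4772²/2)·2.0002) / 0.674896 = (-0.095991 + 0.338154) / 0.674896 = 0.358815
d₂ = d₁ − σ√T = 0.358815 − 0.674896 = -0.316082
e^{−rT} = 0.895466
N(d₁) = 0.640133,  N(d₂) = 0.375970
V = S·N(d₁) − K·e^{−rT}·N(d₂) = 94.861330 − 54.917373 = 39.943956 (equal to the quote); since ∂V/∂σ > 0 for all σ, the implied volatility is unique

sigma = 0.4772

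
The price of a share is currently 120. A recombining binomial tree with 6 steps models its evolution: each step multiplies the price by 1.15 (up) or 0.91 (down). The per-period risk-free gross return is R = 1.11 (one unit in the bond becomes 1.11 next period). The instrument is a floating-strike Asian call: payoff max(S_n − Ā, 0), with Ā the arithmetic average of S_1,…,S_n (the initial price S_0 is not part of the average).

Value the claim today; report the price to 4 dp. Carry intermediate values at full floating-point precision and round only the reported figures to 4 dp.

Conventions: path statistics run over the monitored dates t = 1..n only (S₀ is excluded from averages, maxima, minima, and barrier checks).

price = 26.1952

Risk-neutral up-probability p* = (R−d)/(u−d) = (1.11−0.91)/(1.15−0.91) = 0.8333; the claim prices as the p*-weighted sum of path payoffs discounted by R^6.
Enumerate all 2^6 = 64 price paths (U = up ×1.15, D = down ×0.91); each path with k up-moves has probability p*^k·(1−p*)^(6−k).
DDDDDD: Ā=87.3864, payoff=0.0000, prob=0.000021
UDDDDD: Ā=110.4334, payoff=0.0000, prob=0.000107
DUDDDD: Ā=105.6334, payoff=0.0000, prob=0.000107
UUDDDD: Ā=133.4928, payoff=0.0000, prob=0.000536
DDUDDD: Ā=101.2654, payoff=0.0000, prob=0.000107
UDUDDD: Ā=127.9728, payoff=0.0000, prob=0.000536
DUUDDD: Ā=123.1728, payoff=0.0000, prob=0.000536
UUUDDD: Ā=155.6579, payoff=0.0000, prob=0.002679
DDDUDD: Ā=97.2905, payoff=0.0000, prob=0.000107
UDDUDD: Ā=122.9496, payoff=0.0000, prob=0.000536
DUDUDD: Ā=118.1496, payoff=0.0000, prob=0.000536
UUDUDD: Ā=149.3099, payoff=0.0000, prob=0.002679
DDUUDD: Ā=113.7816, payoff=0.0000, prob=0.000536
UDUUDD: Ā=143.7899, payoff=0.0000, prob=0.002679
DUUUDD: Ā=138.9899, payoff=0.0000, prob=0.002679
UUUUDD: Ā=175.6466, payoff=0.0000, prob=0.013396
DDDDUD: Ā=93.6734, payoff=0.0000, prob=0.000107
UDDDUD: Ā=118.3785, payoff=0.0000, prob=0.000536
DUDDUD: Ā=113.5785, payoff=0.0000, prob=0.000536
UUDDUD: Ā=143.5332, payoff=0.0000, prob=0.002679
DDUDUD: Ā=109.2105, payoff=0.0000, prob=0.000536
UDUDUD: Ā=138.0132, payoff=0.0000, prob=0.002679
DUUDUD: Ā=133.2132, payoff=4.3173, prob=0.002679
UUUDUD: Ā=168.3464, payoff=5.4559, prob=0.013396
DDDUUD: Ā=105.2356, payoff=3.5929, prob=0.000536
UDDUUD: Ā=132.9900, payoff=4.5405, prob=0.002679
DUDUUD: Ā=128.1900, payoff=9.3405, prob=0.002679
UUDUUD: Ā=161.9984, payoff=11.8039, prob=0.013396
DDUUUD: Ā=123.8220, payoff=13.7085, prob=0.002679
UDUUUD: Ā=156.4784, payoff=17.3239, prob=0.013396
DUUUUD: Ā=151.6784, payoff=22.1239, prob=0.013396
UUUUUD: Ā=191.6815, payoff=27.9587, prob=0.066980
DDDDDU: Ā=90.3818, payoff=0.0000, prob=0.000107
UDDDDU: Ā=114.2188, payoff=0.0000, prob=0.000536
DUDDDU: Ā=109.4188, payoff=0.0000, prob=0.000536
UUDDDU: Ā=138.2764, payoff=0.0000, prob=0.002679
DDUDDU: Ā=105.0508, payoff=3.7777, prob=0.000536
UDUDDU: Ā=132.7564, payoff=4.7740, prob=0.002679
DUUDDU: Ā=127.9564, payoff=9.5740, prob=0.002679
UUUDDU: Ā=161.7032, payoff=12.0991, prob=0.013396
DDDUDU: Ā=101.0759, payoff=7.7526, prob=0.000536
UDDUDU: Ā=127.7332, payoff=9.7972, prob=0.002679
DUDUDU: Ā=122.9332, payoff=14.5972, prob=0.002679
UUDUDU: Ā=155.3552, payoff=18.4471, prob=0.013396
DDUUDU: Ā=118.5652, payoff=18.9652, prob=0.002679
UDUUDU: Ā=149.8352, payoff=23.9671, prob=0.013396
DUUUDU: Ā=145.0352, payoff=28.7671, prob=0.013396
UUUUDU: Ā=183.2862, payoff=36.3540, prob=0.066980
DDDDUU: Ā=97.4587, payoff=11.3697, prob=0.000536
UDDDUU: Ā=123.1621, payoff=14.3683, prob=0.002679
DUDDUU: Ā=118.3621, payoff=19.1683, prob=0.002679
UUDDUU: Ā=149.5785, payoff=24.2237, prob=0.013396
DDUDUU: Ā=113.9941, payoff=23.5363, prob=0.002679
UDUDUU: Ā=144.0585, payoff=29.7437, prob=0.013396
DUUDUU: Ā=139.2585, payoff=34.5437, prob=0.013396
UUUDUU: Ā=175.9860, payoff=43.6542, prob=0.066980
DDDUUU: Ā=110.0193, payoff=27.5112, prob=0.002679
UDDUUU: Ā=139.0353, payoff=34.7669, prob=0.013396
DUDUUU: Ā=134.2353, payoff=39.5669, prob=0.013396
UUDUUU: Ā=169.6380, payoff=50.0022, prob=0.066980
DDUUUU: Ā=129.8673, payoff=43.9349, prob=0.013396
UDUUUU: Ā=164.1180, payoff=55.5222, prob=0.066980
DUUUUU: Ā=159.3180, payoff=60.3222, prob=0.066980
UUUUUU: Ā=201.3360, payoff=76.2313, prob=0.334898
Price = Σ prob·payoff / R^6 = 48.995796 / 1.870415 = 26.1952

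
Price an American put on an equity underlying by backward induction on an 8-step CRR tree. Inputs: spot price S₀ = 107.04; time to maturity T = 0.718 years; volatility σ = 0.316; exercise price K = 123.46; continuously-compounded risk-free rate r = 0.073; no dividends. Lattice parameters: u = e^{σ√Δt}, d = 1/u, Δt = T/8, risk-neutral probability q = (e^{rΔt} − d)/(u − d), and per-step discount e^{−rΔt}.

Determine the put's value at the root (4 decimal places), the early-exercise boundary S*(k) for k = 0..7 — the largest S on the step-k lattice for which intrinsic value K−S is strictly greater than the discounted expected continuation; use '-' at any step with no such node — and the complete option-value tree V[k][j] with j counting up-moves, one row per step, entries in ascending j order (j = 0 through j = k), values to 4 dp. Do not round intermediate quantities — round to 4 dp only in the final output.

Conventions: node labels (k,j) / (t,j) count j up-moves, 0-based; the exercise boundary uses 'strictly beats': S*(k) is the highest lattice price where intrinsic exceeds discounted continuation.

price = 19.2810
boundary = - - 88.5765 97.3716 88.5765 97.3716 88.5765 97.3716
tree:
19.2810
26.3749 12.7410
34.8835 18.5724 7.3250
42.8842 26.0884 11.6193 3.3100
50.1623 34.8835 17.7966 5.8579 0.9145
56.7829 42.8842 26.0884 10.0912 1.8824 0.0000
62.8055 50.1623 34.8835 16.7231 3.8750 0.0000 0.0000
68.2842 56.7829 42.8842 26.0884 7.9767 0.0000 0.0000 0.0000
73.2679 62.8055 50.1623 34.8835 16.4200 0.0000 0.0000 0.0000 0.0000

params: Δt=0.08975 u=1.09929 d=0.90967 q=0.51102 e^(-rΔt)=0.99347
t_8 payoffs: 73.2679 62.8055 50.1623 34.8835 16.4200 0.0000 0.0000 0.0000 0.0000
t_7: node(7,0) S=55.1758 payoff=68.2842 vs cont=67.4779 → 68.2842 [stop]  node(7,1) S=66.6771 payoff=56.7829 vs cont=55.9767 → 56.7829 [stop]  node(7,2) S=80.5758 payoff=42.8842 vs cont=42.0780 → 42.8842 [stop]  node(7,3) S=97.3716 payoff=26.0884 vs cont=25.2822 → 26.0884 [stop]  node(7,4) S=117.6684 payoff=5.7916 vs cont=7.9767 → 7.9767 [wait]  node(7,5) S=142.1961 payoff=0.0000 vs cont=0.0000 → 0.0000 [wait]  node(7,6) S=171.8366 payoff=0.0000 vs cont=0.0000 → 0.0000 [wait]  node(7,7) S=207.6555 payoff=0.0000 vs cont=0.0000 → 0.0000 [wait]  ⇒ S*(7)=97.3716
t_6: node(6,0) S=60.6545 payoff=62.8055 vs cont=61.9993 → 62.8055 [stop]  node(6,1) S=73.2977 payoff=50.1623 vs cont=49.3560 → 50.1623 [stop]  node(6,2) S=88.5765 payoff=34.8835 vs cont=34.0773 → 34.8835 [stop]  node(6,3) S=107.0400 payoff=16.4200 vs cont=16.7231 → 16.7231 [wait]  node(6,4) S=129.3522 payoff=0.0000 vs cont=3.8750 → 3.8750 [wait]  node(6,5) S=156.3154 payoff=0.0000 vs cont=0.0000 → 0.0000 [wait]  node(6,6) S=188.8989 payoff=0.0000 vs cont=0.0000 → 0.0000 [wait]  ⇒ S*(6)=88.5765
t_5: node(5,0) S=66.6771 payoff=56.7829 vs cont=55.9767 → 56.7829 [stop]  node(5,1) S=80.5758 payoff=42.8842 vs cont=42.0780 → 42.8842 [stop]  node(5,2) S=97.3716 payoff=26.0884 vs cont=25.4361 → 26.0884 [stop]  node(5,3) S=117.6684 payoff=5.7916 vs cont=10.0912 → 10.0912 [wait]  node(5,4) S=142.1961 payoff=0.0000 vs cont=1.8824 → 1.8824 [wait]  node(5,5) S=171.8366 payoff=0.0000 vs cont=0.0000 → 0.0000 [wait]  ⇒ S*(5)=97.3716
t_4: node(4,0) S=73.2977 payoff=50.1623 vs cont=49.3560 → 50.1623 [stop]  node(4,1) S=88.5765 payoff=34.8835 vs cont=34.0773 → 34.8835 [stop]  node(4,2) S=107.0400 payoff=16.4200 vs cont=17.7966 → 17.7966 [wait]  node(4,3) S=129.3522 payoff=0.0000 vs cont=5.8579 → 5.8579 [wait]  node(4,4) S=156.3154 payoff=0.0000 vs cont=0.9145 → 0.9145 [wait]  ⇒ S*(4)=88.5765
t_3: node(3,0) S=80.5758 payoff=42.8842 vs cont=42.0780 → 42.8842 [stop]  node(3,1) S=97.3716 payoff=26.0884 vs cont=25.9811 → 26.0884 [stop]  node(3,2) S=117.6684 payoff=5.7916 vs cont=11.6193 → 11.6193 [wait]  node(3,3) S=142.1961 payoff=0.0000 vs cont=3.3100 → 3.3100 [wait]  ⇒ S*(3)=97.3716
t_2: node(2,0) S=88.5765 payoff=34.8835 vs cont=34.0773 → 34.8835 [stop]  node(2,1) S=107.0400 payoff=16.4200 vs cont=18.5724 → 18.5724 [wait]  node(2,2) S=129.3522 payoff=0.0000 vs cont=7.3250 → 7.3250 [wait]  ⇒ S*(2)=88.5765
t_1: node(1,0) S=97.3716 payoff=26.0884 vs cont=26.3749 → 26.3749 [wait]  node(1,1) S=117.6684 payoff=5.7916 vs cont=12.7410 → 12.7410 [wait]  ⇒ S*(1)=-
t_0: node(0,0) S=107.0400 payoff=16.4200 vs cont=19.2810 → 19.2810 [wait]  ⇒ S*(0)=-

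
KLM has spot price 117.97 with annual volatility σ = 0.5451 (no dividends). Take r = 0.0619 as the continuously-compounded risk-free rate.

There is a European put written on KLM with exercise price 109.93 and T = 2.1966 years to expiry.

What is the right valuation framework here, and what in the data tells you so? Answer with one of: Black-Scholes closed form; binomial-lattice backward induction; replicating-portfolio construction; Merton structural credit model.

framework: Black-Scholes closed form

Key observation: the strike-109.93 put on KLM is European-exercise on a continuously-modelled lognormal underlying, so its value is a single closed-form evaluation.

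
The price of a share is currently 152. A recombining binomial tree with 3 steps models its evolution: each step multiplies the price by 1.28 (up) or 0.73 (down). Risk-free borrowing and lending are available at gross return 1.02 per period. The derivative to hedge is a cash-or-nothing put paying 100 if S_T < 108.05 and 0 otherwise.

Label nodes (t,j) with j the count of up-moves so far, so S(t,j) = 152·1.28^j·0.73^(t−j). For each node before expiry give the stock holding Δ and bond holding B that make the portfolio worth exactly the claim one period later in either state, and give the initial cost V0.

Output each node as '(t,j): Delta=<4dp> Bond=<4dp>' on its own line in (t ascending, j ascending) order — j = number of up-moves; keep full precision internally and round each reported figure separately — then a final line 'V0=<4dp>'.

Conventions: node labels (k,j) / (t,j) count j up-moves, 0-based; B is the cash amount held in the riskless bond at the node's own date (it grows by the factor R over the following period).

(0,0): Delta=-0.5732 Bond=130.3840
(1,0): Delta=-0.8470 Bond=163.3828
(1,1): Delta=-0.4331 Bond=105.7445
(2,0): Delta=0.0000 Bond=98.0392
(2,1): Delta=-1.2802 Bond=228.1640
(2,2): Delta=0.0000 Bond=0.0000
V0=43.2650

Arbitrage-free pricing uses the up-move probability p* = (R−d)/(u−d) = 0.5273, discounting each step at R = 1.02.
Payoffs at expiry: V(3,0)=100.0000, V(3,1)=100.0000, V(3,2)=0.0000, V(3,3)=0.0000
  t=2,j=0: stock 81.0008 → up 103.6810 (V=100.0000), down 59.1306 (V=100.0000). Price 98.0392; hedge Δ=0.0000, bond B=98.0392.
  t=2,j=1: stock 142.0288 → up 181.7969 (V=0.0000), down 103.6810 (V=100.0000). Price 46.3458; hedge Δ=-1.2802, bond B=228.1640.
  t=2,j=2: stock 249.0368 → up 318.7671 (V=0.0000), down 181.7969 (V=0.0000). Price 0.0000; hedge Δ=0.0000, bond B=0.0000.
  t=1,j=0: stock 110.9600 → up 142.0288 (V=46.3458), down 81.0008 (V=98.0392). Price 69.3948; hedge Δ=-0.8470, bond B=163.3828.
  t=1,j=1: stock 194.5600 → up 249.0368 (V=0.0000), down 142.0288 (V=46.3458). Price 21.4793; hedge Δ=-0.4331, bond B=105.7445.
  t=0,j=0: stock 152.0000 → up 194.5600 (V=21.4793), down 110.9600 (V=69.3948). Price 43.2650; hedge Δ=-0.5732, bond B=130.3840.
Sanity check at the root: Δ(0,0)·S0 + B(0,0) reproduces V0 = 43.2650.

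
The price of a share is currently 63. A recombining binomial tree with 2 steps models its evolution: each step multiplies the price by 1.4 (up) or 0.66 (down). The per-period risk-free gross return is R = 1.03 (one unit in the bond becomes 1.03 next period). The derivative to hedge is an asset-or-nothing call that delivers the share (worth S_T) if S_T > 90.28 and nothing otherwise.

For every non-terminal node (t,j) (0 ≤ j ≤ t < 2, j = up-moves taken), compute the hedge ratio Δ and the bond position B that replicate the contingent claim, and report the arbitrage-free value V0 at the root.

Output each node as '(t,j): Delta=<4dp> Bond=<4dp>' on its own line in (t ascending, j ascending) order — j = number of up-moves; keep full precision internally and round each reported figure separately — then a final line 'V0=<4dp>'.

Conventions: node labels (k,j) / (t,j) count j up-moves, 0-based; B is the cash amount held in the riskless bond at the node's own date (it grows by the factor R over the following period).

(0,0): Delta=1.2858 Bond=-51.9044
(1,0): Delta=0.0000 Bond=0.0000
(1,1): Delta=1.8919 Bond=-106.9231
V0=29.0979

Since d<R<u, set p* = (R−d)/(u−d) = 0.5000; price each node as the discounted p*-expectation of its children.
Expiry values: V(2,0)=0.0000, V(2,1)=0.0000, V(2,2)=123.4800
  t=1,j=0: stock 41.5800 → up 58.2120 (V=0.0000), down 27.4428 (V=0.0000). Price 0.0000; hedge Δ=0.0000, bond B=0.0000.
  t=1,j=1: stock 88.2000 → up 123.4800 (V=123.4800), down 58.2120 (V=0.0000). Price 59.9417; hedge Δ=1.8919, bond B=-106.9231.
  t=0,j=0: stock 63.0000 → up 88.2000 (V=59.9417), down 41.5800 (V=0.0000). Price 29.0979; hedge Δ=1.2858, bond B=-51.9044.
As a check, the time-0 holding Δ(0,0)·S0 + B(0,0) comes to 29.0979 — exactly V0.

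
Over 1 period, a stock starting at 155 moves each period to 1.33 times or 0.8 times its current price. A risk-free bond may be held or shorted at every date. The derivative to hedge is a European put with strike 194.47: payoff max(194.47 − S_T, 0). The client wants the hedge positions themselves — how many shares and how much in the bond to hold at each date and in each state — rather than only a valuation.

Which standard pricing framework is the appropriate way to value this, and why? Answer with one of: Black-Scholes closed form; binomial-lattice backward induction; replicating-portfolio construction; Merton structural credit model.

framework: replicating-portfolio construction

Key observation: the mandate to exhibit the hedge at every date and state singles out the replicating-portfolio construction on the 1-period tree with factors 1.33 and 0.8 from 155.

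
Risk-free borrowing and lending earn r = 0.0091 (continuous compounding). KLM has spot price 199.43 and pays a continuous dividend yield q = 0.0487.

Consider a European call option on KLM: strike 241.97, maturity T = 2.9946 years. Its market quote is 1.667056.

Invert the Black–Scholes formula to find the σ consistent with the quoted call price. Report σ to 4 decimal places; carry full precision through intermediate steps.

sigma = 0.1293

At σ = 0.1293 the Black–Scholes value reproduces the quote:
σ√T = 0.1293·√2.9946 = 0.223753
d₁ = (ln(S/K) + (r−q+σ²/2)T) / (σ√T) = (ln(199.43/241.97) + (0.0091−0.0487+0.1293²/2)·2.9946) / 0.223753 = (-0.193350 − 0.093554) / 0.223753 = -1.282238
d₂ = d₁ − σ√T = -1.282238 − 0.223753 = -1.505991
e^{−rT} = 0.973117
e^{−qT} = 0.864299
N(d₁) = 0.099880,  N(d₂) = 0.066035
V = S·e^{−qT}·N(d₁) − K·e^{−rT}·N(d₂) = 17.215946 − 15.548890 = 1.667056 (matching the quote); vega is positive throughout, so no other σ reproduces this price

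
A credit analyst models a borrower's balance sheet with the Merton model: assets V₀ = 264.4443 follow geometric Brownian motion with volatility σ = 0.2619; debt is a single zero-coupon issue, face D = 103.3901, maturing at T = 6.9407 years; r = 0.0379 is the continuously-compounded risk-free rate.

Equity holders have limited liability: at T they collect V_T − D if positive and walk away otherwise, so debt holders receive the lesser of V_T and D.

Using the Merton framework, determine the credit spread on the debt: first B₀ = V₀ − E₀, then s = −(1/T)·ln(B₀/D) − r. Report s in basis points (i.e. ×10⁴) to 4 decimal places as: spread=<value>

Apply the equity-as-call identities (strike 103.3901, horizon 6.9407 years):
d₁ = [ln(V₀/D) + (r + σ²/2)T] / (σ√T)
   = [ln(264.4443/103.3901) + (0.0379 + 0.5·0.2619²)·6.9407] / (0.2619·√6.9407)
   = [0.939121 + 0.501089] / 0.689981 = 2.087320
d₂ = d₁ − σ√T = 2.087320 − 0.689981 = 1.397339
N(d₁) = 0.981570,  N(d₂) = 0.918844,  e^(−rT) = 0.768702
E₀ = V₀·N(d₁) − D·e^(−rT)·N(d₂)
   = 264.4443·0.981570 − 103.3901·0.768702·0.918844 = 186.544519
B₀ = V₀ − E₀ = 264.4443 − 186.544519 = 77.899781
spread = −(1/T)·ln(B₀/D) − r = −(1/6.9407)·ln(77.899781/103.3901) − 0.0379 = 0.00288639
in basis points: 0.00288639 × 10⁴ = 28.8639 bp

spread=28.8639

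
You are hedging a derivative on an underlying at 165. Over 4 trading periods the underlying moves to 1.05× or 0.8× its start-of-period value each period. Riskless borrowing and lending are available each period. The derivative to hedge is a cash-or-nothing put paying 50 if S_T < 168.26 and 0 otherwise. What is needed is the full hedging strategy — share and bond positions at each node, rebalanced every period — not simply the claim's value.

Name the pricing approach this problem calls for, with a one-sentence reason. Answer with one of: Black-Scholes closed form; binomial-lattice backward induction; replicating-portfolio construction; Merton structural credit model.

framework: replicating-portfolio construction

Key observation: the deliverable is the dynamic trading strategy on the 4-step tree (spot 165, moves 1.05 and 0.8), so the valuation must go through the node-by-node replicating-portfolio solve.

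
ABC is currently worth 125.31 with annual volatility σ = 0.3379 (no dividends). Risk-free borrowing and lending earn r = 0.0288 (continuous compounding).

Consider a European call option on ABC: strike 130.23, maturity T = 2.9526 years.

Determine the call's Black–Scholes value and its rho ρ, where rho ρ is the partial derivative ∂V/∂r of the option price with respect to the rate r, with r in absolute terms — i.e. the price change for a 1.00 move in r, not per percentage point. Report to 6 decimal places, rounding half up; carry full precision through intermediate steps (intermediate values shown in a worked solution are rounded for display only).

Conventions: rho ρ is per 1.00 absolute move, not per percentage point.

σ√T = 0.3379·√2.9526 = 0.580618
d₁ = (ln(S/K) + (r+σ²/2)T) / (σ√T) = (ln(125.31/130.23) + (0.0288+0.3379²/2)·2.9526) / 0.580618 = (-0.038511 + 0.253594) / 0.580618 = 0.370436
d₂ = d₁ − σ√T = 0.370436 − 0.580618 = -0.210182
e^{−rT} = 0.918480
N(d₁) = 0.644471,  N(d₂) = 0.416763
Call price V = S·N(d₁) − K·e^{−rT}·N(d₂) = 80.758703 − 49.850555 = 30.908148
ρ = K·T·e^{−rT}·N(d₂) = 147.188748

price = 30.908148
ρ = 147.188748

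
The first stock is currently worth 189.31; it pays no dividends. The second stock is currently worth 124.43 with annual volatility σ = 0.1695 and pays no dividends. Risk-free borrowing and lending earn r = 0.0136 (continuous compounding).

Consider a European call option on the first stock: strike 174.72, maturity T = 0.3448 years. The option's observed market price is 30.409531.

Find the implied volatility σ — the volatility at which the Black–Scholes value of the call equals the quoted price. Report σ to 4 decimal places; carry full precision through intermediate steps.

sigma = 0.5158

At σ = 0.5158 the Black–Scholes value reproduces the quote:
σ√T = 0.5158·√0.3448 = 0.302876
d₁ = (ln(S/K) + (r+σ²/2)T) / (σ√T) = (ln(189.31/174.72) + (0.0136+0.5158²/2)·0.3448) / 0.302876 = (0.080201 + 0.050556) / 0.302876 = 0.431719
d₂ = d₁ − σ√T = 0.431719 − 0.302876 = 0.128843
e^{−rT} = 0.995322
N(d₁) = 0.667027,  N(d₂) = 0.551259
V = S·N(d₁) − K·e^{−rT}·N(d₂) = 126.274930 − 95.865399 = 30.409531 (the quoted price), and the Black–Scholes price is strictly increasing in σ, so σ is unique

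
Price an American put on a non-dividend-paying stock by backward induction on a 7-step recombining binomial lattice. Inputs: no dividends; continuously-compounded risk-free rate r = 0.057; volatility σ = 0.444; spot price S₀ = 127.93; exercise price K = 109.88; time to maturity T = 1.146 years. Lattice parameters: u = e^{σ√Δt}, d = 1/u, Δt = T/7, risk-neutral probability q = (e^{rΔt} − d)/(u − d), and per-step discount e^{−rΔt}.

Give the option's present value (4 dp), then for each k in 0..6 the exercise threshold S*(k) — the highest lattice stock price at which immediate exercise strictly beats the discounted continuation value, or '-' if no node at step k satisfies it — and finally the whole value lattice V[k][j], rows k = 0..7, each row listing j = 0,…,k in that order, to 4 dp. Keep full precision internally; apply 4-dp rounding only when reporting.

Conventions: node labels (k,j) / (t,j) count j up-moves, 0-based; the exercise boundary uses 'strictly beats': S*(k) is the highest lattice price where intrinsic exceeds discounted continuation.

price = 11.7235
boundary = - - - - 62.3576 74.6294 89.3163
tree:
11.7235
17.5476 5.6719
25.4816 9.3344 1.8331
35.6331 15.0317 3.3728 0.2085
47.5224 23.5070 6.1855 0.4056 0.0000
57.7763 35.2506 11.3019 0.7891 0.0000 0.0000
66.3441 47.5224 20.5637 1.5351 0.0000 0.0000 0.0000
73.5030 57.7763 35.2506 2.9864 0.0000 0.0000 0.0000 0.0000

Δt=0.16371, u=1.19680, d=0.83556, q=0.48116, disc=e^(-rΔt)=0.99071
k=7 terminal: V=max(K-S,0) → 73.5030 57.7763 35.2506 2.9864 0.0000 0.0000 0.0000 0.0000
k=6: j=0 S=43.5359 intr=66.3441 cont=65.3235 V=66.3441[EX]; j=1 S=62.3576 intr=47.5224 cont=46.5018 V=47.5224[EX]; j=2 S=89.3163 intr=20.5637 cont=19.5431 V=20.5637[EX]; j=3 S=127.9300 intr=0.0000 cont=1.5351 V=1.5351[hold]; j=4 S=183.2374 intr=0.0000 cont=0.0000 V=0.0000[hold]; j=5 S=262.4555 intr=0.0000 cont=0.0000 V=0.0000[hold]; j=6 S=375.9217 intr=0.0000 cont=0.0000 V=0.0000[hold]  S*(6)=89.3163
k=5: j=0 S=52.1037 intr=57.7763 cont=56.7557 V=57.7763[EX]; j=1 S=74.6294 intr=35.2506 cont=34.2300 V=35.2506[EX]; j=2 S=106.8936 intr=2.9864 cont=11.3019 V=11.3019[hold]; j=3 S=153.1064 intr=0.0000 cont=0.7891 V=0.7891[hold]; j=4 S=219.2981 intr=0.0000 cont=0.0000 V=0.0000[hold]; j=5 S=314.1062 intr=0.0000 cont=0.0000 V=0.0000[hold]  S*(5)=74.6294
k=4: j=0 S=62.3576 intr=47.5224 cont=46.5018 V=47.5224[EX]; j=1 S=89.3163 intr=20.5637 cont=23.5070 V=23.5070[hold]; j=2 S=127.9300 intr=0.0000 cont=6.1855 V=6.1855[hold]; j=3 S=183.2374 intr=0.0000 cont=0.4056 V=0.4056[hold]; j=4 S=262.4555 intr=0.0000 cont=0.0000 V=0.0000[hold]  S*(4)=62.3576
k=3: j=0 S=74.6294 intr=35.2506 cont=35.6331 V=35.6331[hold]; j=1 S=106.8936 intr=2.9864 cont=15.0317 V=15.0317[hold]; j=2 S=153.1064 intr=0.0000 cont=3.3728 V=3.3728[hold]; j=3 S=219.2981 intr=0.0000 cont=0.2085 V=0.2085[hold]  S*(3)=-
k=2: j=0 S=89.3163 intr=20.5637 cont=25.4816 V=25.4816[hold]; j=1 S=127.9300 intr=0.0000 cont=9.3344 V=9.3344[hold]; j=2 S=183.2374 intr=0.0000 cont=1.8331 V=1.8331[hold]  S*(2)=-
k=1: j=0 S=106.8936 intr=2.9864 cont=17.5476 V=17.5476[hold]; j=1 S=153.1064 intr=0.0000 cont=5.6719 V=5.6719[hold]  S*(1)=-
k=0: j=0 S=127.9300 intr=0.0000 cont=11.7235 V=11.7235[hold]  S*(0)=-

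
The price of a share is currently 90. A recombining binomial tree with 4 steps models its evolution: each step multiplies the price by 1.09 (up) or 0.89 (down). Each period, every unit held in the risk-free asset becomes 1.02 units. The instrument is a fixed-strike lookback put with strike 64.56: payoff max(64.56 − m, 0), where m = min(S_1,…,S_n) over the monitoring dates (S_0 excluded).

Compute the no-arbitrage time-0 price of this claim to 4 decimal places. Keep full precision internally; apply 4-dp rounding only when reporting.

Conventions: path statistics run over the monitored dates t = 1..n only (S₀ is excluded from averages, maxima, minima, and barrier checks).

price = 0.1408

Risk-neutral up-probability p* = (R−d)/(u−d) = (1.02−0.89)/(1.09−0.89) = 0.6500; the claim prices as the p*-weighted sum of path payoffs discounted by R^4.
Enumerate all 2^4 = 16 price paths (U = up ×1.09, D = down ×0.89); each path with k up-moves has probability p*^k·(1−p*)^(4−k).
DDDD: m=56.4680, payoff=8.0920, prob=0.015006
UDDD: m=69.1575, payoff=0.0000, prob=0.027869
DUDD: m=69.1575, payoff=0.0000, prob=0.027869
UUDD: m=84.6985, payoff=0.0000, prob=0.051756
DDUD: m=69.1575, payoff=0.0000, prob=0.027869
UDUD: m=84.6985, payoff=0.0000, prob=0.051756
DUUD: m=80.1000, payoff=0.0000, prob=0.051756
UUUD: m=98.1000, payoff=0.0000, prob=0.096119
DDDU: m=63.4472, payoff=1.1128, prob=0.027869
UDDU: m=77.7050, payoff=0.0000, prob=0.051756
DUDU: m=77.7050, payoff=0.0000, prob=0.051756
UUDU: m=95.1668, payoff=0.0000, prob=0.096119
DDUU: m=71.2890, payoff=0.0000, prob=0.051756
UDUU: m=87.3090, payoff=0.0000, prob=0.096119
DUUU: m=80.1000, payoff=0.0000, prob=0.096119
UUUU: m=98.1000, payoff=0.0000, prob=0.178506
Price = Σ prob·payoff / R^4 = 0.152442 / 1.082432 = 0.1408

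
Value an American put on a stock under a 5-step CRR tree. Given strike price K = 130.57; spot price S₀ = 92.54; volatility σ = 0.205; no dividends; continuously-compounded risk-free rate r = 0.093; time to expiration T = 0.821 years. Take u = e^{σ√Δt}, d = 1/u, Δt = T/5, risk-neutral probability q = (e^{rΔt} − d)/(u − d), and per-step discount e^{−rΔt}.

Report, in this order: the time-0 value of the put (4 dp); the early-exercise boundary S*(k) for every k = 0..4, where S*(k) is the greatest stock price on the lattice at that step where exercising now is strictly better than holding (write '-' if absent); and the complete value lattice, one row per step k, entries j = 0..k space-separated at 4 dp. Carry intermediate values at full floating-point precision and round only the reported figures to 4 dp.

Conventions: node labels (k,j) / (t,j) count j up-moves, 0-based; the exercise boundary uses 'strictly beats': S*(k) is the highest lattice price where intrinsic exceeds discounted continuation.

price = 38.0300
boundary = 92.5400 100.5555 109.2654 118.7296 109.2654
tree:
38.0300
45.4066 30.0145
52.1952 38.0300 21.3046
58.4427 45.4066 30.0145 11.8404
64.1921 52.1952 38.0300 21.3046 4.9937
69.4833 58.4427 45.4066 30.0145 11.8404 0.0000

params: Δt=0.16420 u=1.08662 d=0.92029 q=0.57176 e^(-rΔt)=0.98485
t_5 payoffs: 69.4833 58.4427 45.4066 30.0145 11.8404 0.0000
t_4: node(4,0) S=66.3779 payoff=64.1921 vs cont=62.2134 → 64.1921 [stop]  node(4,1) S=78.3748 payoff=52.1952 vs cont=50.2165 → 52.1952 [stop]  node(4,2) S=92.5400 payoff=38.0300 vs cont=36.0513 → 38.0300 [stop]  node(4,3) S=109.2654 payoff=21.3046 vs cont=19.3259 → 21.3046 [stop]  node(4,4) S=129.0136 payoff=1.5564 vs cont=4.9937 → 4.9937 [wait]  ⇒ S*(4)=109.2654
t_3: node(3,0) S=72.1273 payoff=58.4427 vs cont=56.4639 → 58.4427 [stop]  node(3,1) S=85.1634 payoff=45.4066 vs cont=43.4279 → 45.4066 [stop]  node(3,2) S=100.5555 payoff=30.0145 vs cont=28.0357 → 30.0145 [stop]  node(3,3) S=118.7296 payoff=11.8404 vs cont=11.7972 → 11.8404 [stop]  ⇒ S*(3)=118.7296
t_2: node(2,0) S=78.3748 payoff=52.1952 vs cont=50.2165 → 52.1952 [stop]  node(2,1) S=92.5400 payoff=38.0300 vs cont=36.0513 → 38.0300 [stop]  node(2,2) S=109.2654 payoff=21.3046 vs cont=19.3259 → 21.3046 [stop]  ⇒ S*(2)=109.2654
t_1: node(1,0) S=85.1634 payoff=45.4066 vs cont=43.4279 → 45.4066 [stop]  node(1,1) S=100.5555 payoff=30.0145 vs cont=28.0357 → 30.0145 [stop]  ⇒ S*(1)=100.5555
t_0: node(0,0) S=92.5400 payoff=38.0300 vs cont=36.0513 → 38.0300 [stop]  ⇒ S*(0)=92.5400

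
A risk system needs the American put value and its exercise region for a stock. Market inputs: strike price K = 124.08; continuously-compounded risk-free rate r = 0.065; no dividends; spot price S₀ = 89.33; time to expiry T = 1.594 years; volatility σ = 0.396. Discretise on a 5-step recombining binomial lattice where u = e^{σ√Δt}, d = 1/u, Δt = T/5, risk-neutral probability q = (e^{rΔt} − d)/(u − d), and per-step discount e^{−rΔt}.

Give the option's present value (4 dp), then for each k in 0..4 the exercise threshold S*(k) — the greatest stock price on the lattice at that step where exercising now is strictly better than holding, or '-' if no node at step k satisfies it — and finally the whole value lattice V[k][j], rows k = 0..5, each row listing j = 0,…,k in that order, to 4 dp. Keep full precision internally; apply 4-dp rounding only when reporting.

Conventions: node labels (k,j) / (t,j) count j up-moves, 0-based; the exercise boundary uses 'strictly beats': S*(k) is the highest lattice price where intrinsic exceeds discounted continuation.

Δt=0.31880, u=1.25056, d=0.79964, q=0.49077, disc=e^(-rΔt)=0.97949
k=5 terminal: V=max(K-S,0) → 94.8738 78.4044 52.6480 12.3675 0.0000 0.0000
k=4: j=0 S=36.5241 intr=87.5559 cont=85.0111 V=87.5559[EX]; j=1 S=57.1201 intr=66.9599 cont=64.4152 V=66.9599[EX]; j=2 S=89.3300 intr=34.7500 cont=32.2053 V=34.7500[EX]; j=3 S=139.7031 intr=0.0000 cont=6.1688 V=6.1688[hold]; j=4 S=218.4815 intr=0.0000 cont=0.0000 V=0.0000[hold]  S*(4)=89.3300
k=3: j=0 S=45.6756 intr=78.4044 cont=75.8597 V=78.4044[EX]; j=1 S=71.4320 intr=52.6480 cont=50.1032 V=52.6480[EX]; j=2 S=111.7125 intr=12.3675 cont=20.2982 V=20.2982[hold]; j=3 S=174.7070 intr=0.0000 cont=3.0769 V=3.0769[hold]  S*(3)=71.4320
k=2: j=0 S=57.1201 intr=66.9599 cont=64.4152 V=66.9599[EX]; j=1 S=89.3300 intr=34.7500 cont=36.0176 V=36.0176[hold]; j=2 S=139.7031 intr=0.0000 cont=11.6036 V=11.6036[hold]  S*(2)=57.1201
k=1: j=0 S=71.4320 intr=52.6480 cont=50.7126 V=52.6480[EX]; j=1 S=111.7125 intr=12.3675 cont=23.5430 V=23.5430[hold]  S*(1)=71.4320
k=0: j=0 S=89.3300 intr=34.7500 cont=37.5774 V=37.5774[hold]  S*(0)=-

price = 37.5774
boundary = - 71.4320 57.1201 71.4320 89.3300
tree:
37.5774
52.6480 23.5430
66.9599 36.0176 11.6036
78.4044 52.6480 20.2982 3.0769
87.5559 66.9599 34.7500 6.1688 0.0000
94.8738 78.4044 52.6480 12.3675 0.0000 0.0000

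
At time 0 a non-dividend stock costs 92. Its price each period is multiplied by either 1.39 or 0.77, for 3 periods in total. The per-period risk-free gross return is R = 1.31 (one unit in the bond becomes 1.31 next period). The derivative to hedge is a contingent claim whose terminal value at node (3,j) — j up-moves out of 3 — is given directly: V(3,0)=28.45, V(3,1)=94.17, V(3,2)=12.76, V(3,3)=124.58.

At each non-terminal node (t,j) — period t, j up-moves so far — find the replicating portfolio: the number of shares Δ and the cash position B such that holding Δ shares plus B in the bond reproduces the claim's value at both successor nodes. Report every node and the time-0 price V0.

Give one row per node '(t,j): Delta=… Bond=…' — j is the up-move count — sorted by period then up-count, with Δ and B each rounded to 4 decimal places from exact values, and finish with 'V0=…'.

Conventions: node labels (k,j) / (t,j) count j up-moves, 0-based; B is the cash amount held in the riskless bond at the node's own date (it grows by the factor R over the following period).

(0,0): Delta=0.6908 Bond=-23.4250
(1,0): Delta=-1.0850 Bond=95.1101
(1,1): Delta=0.8365 Bond=-49.3233
(2,0): Delta=1.9433 Bond=-40.5878
(2,1): Delta=-1.3335 Bond=149.0656
(2,2): Delta=1.0146 Bond=-96.2696
V0=40.1296

No-arbitrage ⇒ martingale measure with p* = (R−d)/(u−d) = 0.8710.
Expiry values: V(3,0)=28.4500, V(3,1)=94.1700, V(3,2)=12.7600, V(3,3)=124.5800
Node (2,0) S=54.5468: V=(p*·94.1700+(1−p*)·28.4500)/1.31=65.4122; Δ=(94.1700−28.4500)/(75.8201−42.0010)=1.9433; B=V−Δ·S=-40.5878
Node (2,1) S=98.4676: V=(p*·12.7600+(1−p*)·94.1700)/1.31=17.7592; Δ=(12.7600−94.1700)/(136.8700−75.8201)=-1.3335; B=V−Δ·S=149.0656
Node (2,2) S=177.7532: V=(p*·124.5800+(1−p*)·12.7600)/1.31=84.0852; Δ=(124.5800−12.7600)/(247.0769−136.8700)=1.0146; B=V−Δ·S=-96.2696
Node (1,0) S=70.8400: V=(p*·17.7592+(1−p*)·65.4122)/1.31=18.2503; Δ=(17.7592−65.4122)/(98.4676−54.5468)=-1.0850; B=V−Δ·S=95.1101
Node (1,1) S=127.8800: V=(p*·84.0852+(1−p*)·17.7592)/1.31=57.6542; Δ=(84.0852−17.7592)/(177.7532−98.4676)=0.8365; B=V−Δ·S=-49.3233
Node (0,0) S=92.0000: V=(p*·57.6542+(1−p*)·18.2503)/1.31=40.1296; Δ=(57.6542−18.2503)/(127.8800−70.8400)=0.6908; B=V−Δ·S=-23.4250
Check: Δ(0,0)·S0 + B(0,0) = 40.1296 = V0.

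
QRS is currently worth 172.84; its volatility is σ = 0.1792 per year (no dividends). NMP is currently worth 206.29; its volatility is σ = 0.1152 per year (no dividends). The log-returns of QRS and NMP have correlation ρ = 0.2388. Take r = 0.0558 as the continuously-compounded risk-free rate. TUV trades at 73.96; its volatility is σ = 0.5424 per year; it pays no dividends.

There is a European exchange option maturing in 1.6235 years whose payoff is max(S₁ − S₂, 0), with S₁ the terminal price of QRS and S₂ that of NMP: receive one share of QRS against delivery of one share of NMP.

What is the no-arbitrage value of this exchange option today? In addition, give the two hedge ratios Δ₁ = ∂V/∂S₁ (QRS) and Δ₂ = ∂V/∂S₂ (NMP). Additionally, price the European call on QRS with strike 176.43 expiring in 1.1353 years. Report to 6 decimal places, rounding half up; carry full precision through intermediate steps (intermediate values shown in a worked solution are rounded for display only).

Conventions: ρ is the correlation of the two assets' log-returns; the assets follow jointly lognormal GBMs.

exchange price = 6.060970
Δ1 = 0.268747
Δ2 = -0.195789
price(QRS call K=176.43) = 16.811408

σ_eff = √(σ₁² + σ₂² − 2ρσ₁σ₂) = √(0.1792² + 0.1152² − 2·0.2388·0.1792·0.1152) = 0.188479
d₁ = (ln(S₁/S₂) + (q₂ − q₁ + σ_eff²/2)T) / (σ_eff√T) = (ln(172.84/206.29) + (0.0 − 0.0 + 0.017762)·1.6235) / 0.240153 = -0.616606
d₂ = d₁ − σ_eff√T = -0.616606 − 0.240153 = -0.856759
N(d₁) = 0.268747,  N(d₂) = 0.195789
V = S₁·e^{−q₁T}·N(d₁) − S₂·e^{−q₂T}·N(d₂) = 46.450277 − 40.389307 = 6.060970
Δ₁ = e^{−q₁T}·N(d₁) = 0.268747;  Δ₂ = −e^{−q₂T}·N(d₂) = -0.195789
[vanilla: QRS call K=176.43]
σ√T = 0.1792·√1.1353 = 0.190938
d₁ = (ln(S/K) + (r+σ²/2)T) / (σ√T) = (ln(172.84/176.43) + (0.0558+0.1792²/2)·1.1353) / 0.190938 = (-0.020558 + 0.081578) / 0.190938 = 0.319583
d₂ = d₁ − σ√T = 0.319583 − 0.190938 = 0.128644
e^{−rT} = 0.938615
N(d₁) = 0.625358,  N(d₂) = 0.551180
price = S·N(d₁) − K·e^{−rT}·N(d₂) = 108.086810 − 91.275401 = 16.811408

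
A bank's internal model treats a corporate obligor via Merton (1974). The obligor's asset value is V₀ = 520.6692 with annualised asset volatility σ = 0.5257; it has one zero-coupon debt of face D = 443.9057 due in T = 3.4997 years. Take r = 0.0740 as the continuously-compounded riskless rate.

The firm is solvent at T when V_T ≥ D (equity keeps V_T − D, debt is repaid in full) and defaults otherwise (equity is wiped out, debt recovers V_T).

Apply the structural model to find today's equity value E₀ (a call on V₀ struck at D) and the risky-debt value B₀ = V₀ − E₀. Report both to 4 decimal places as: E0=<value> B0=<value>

E0=264.9364 B0=255.7328

Apply the equity-as-call identities (strike 443.9057, horizon 3.4997 years):
d₁ = [ln(V₀/D) + (r + σ²/2)T] / (σ√T)
   = [ln(520.6692/443.9057) + (0.0740 + 0.5·0.5257²)·3.4997] / (0.5257·√3.4997)
   = [0.159503 + 0.742567] / 0.983452 = 0.917248
d₂ = d₁ − σ√T = 0.917248 − 0.983452 = -0.066204
N(d₁) = 0.820494,  N(d₂) = 0.473608,  e^(−rT) = 0.771840
E₀ = V₀·N(d₁) − D·e^(−rT)·N(d₂)
   = 520.6692·0.820494 − 443.9057·0.771840·0.473608 = 264.936357
B₀ = V₀ − E₀ = 520.6692 − 264.936357 = 255.732843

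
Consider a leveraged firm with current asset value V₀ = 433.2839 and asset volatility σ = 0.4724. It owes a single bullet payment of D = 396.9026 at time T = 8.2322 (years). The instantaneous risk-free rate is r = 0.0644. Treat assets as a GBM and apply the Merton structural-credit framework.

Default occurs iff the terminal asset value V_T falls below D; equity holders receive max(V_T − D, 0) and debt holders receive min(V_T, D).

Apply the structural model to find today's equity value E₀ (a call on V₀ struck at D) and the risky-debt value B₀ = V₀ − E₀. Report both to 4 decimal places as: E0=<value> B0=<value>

With assets at 433.2839 and a single debt payment of 396.9026 at 8.2322 years:
d₁ = [ln(V₀/D) + (r + σ²/2)T] / (σ√T)
   = [ln(433.2839/396.9026) + (0.0644 + 0.5·0.4724²)·8.2322] / (0.4724·√8.2322)
   = [0.087702 + 1.448710] / 1.355401 = 1.133548
d₂ = d₁ − σ√T = 1.133548 − 1.355401 = -0.221853
N(d₁) = 0.871508,  N(d₂) = 0.412214,  e^(−rT) = 0.588515
E₀ = V₀·N(d₁) − D·e^(−rT)·N(d₂)
   = 433.2839·0.871508 − 396.9026·0.588515·0.412214 = 281.324159
B₀ = V₀ − E₀ = 433.2839 − 281.324159 = 151.959741

E0=281.3242 B0=151.9597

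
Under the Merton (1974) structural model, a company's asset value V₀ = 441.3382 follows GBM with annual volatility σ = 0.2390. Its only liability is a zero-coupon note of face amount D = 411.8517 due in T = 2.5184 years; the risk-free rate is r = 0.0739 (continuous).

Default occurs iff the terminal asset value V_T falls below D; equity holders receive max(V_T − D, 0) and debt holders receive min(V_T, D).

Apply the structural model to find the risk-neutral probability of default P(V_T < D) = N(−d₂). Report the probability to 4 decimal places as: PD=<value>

PD=0.3144

With assets at 441.3382 and a single debt payment of 411.8517 at 2.5184 years:
d₁ = [ln(V₀/D) + (r + σ²/2)T] / (σ√T)
   = [ln(441.3382/411.8517) + (0.0739 + 0.5·0.2390²)·2.5184] / (0.2390·√2.5184)
   = [0.069148 + 0.258037] / 0.379280 = 0.862646
d₂ = d₁ − σ√T = 0.862646 − 0.379280 = 0.483366
risk-neutral PD = N(−d₂) = N(-0.483366) = 0.314418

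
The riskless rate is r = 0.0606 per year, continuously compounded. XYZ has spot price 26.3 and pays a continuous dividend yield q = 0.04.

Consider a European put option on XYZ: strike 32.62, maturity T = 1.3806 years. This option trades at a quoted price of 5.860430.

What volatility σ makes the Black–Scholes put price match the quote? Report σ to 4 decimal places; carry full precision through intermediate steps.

At σ = 0.1968 the Black–Scholes value reproduces the quote:
σ√T = 0.1968·√1.3806 = 0.231238
d₁ = (ln(S/K) + (r−q+σ²/2)T) / (σ√T) = (ln(26.3/32.62) + (0.0606−0.04+0.1968²/2)·1.3806) / 0.231238 = (-0.215357 + 0.055176) / 0.231238 = -0.692710
d₂ = d₁ − σ√T = -0.692710 − 0.231238 = -0.923948
e^{−rT} = 0.919740
e^{−qT} = 0.946273
N(−d₁) = 0.755754,  N(−d₂) = 0.822243
V = K·e^{−rT}·N(−d₂) − S·e^{−qT}·N(−d₁) = 24.668874 − 18.808443 = 5.860430 (the observed quote) — the price is monotone increasing in volatility, hence this σ is the only solution

sigma = 0.1968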